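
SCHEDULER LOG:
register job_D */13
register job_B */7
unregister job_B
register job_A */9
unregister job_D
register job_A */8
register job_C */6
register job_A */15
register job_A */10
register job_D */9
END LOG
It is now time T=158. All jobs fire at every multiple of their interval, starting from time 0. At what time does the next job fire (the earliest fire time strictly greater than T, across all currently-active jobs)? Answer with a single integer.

Answer: 160

Derivation:
Op 1: register job_D */13 -> active={job_D:*/13}
Op 2: register job_B */7 -> active={job_B:*/7, job_D:*/13}
Op 3: unregister job_B -> active={job_D:*/13}
Op 4: register job_A */9 -> active={job_A:*/9, job_D:*/13}
Op 5: unregister job_D -> active={job_A:*/9}
Op 6: register job_A */8 -> active={job_A:*/8}
Op 7: register job_C */6 -> active={job_A:*/8, job_C:*/6}
Op 8: register job_A */15 -> active={job_A:*/15, job_C:*/6}
Op 9: register job_A */10 -> active={job_A:*/10, job_C:*/6}
Op 10: register job_D */9 -> active={job_A:*/10, job_C:*/6, job_D:*/9}
  job_A: interval 10, next fire after T=158 is 160
  job_C: interval 6, next fire after T=158 is 162
  job_D: interval 9, next fire after T=158 is 162
Earliest fire time = 160 (job job_A)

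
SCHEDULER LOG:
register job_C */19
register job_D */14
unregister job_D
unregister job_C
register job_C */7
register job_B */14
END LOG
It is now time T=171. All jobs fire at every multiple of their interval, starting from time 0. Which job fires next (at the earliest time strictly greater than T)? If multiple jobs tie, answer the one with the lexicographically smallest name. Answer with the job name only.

Answer: job_C

Derivation:
Op 1: register job_C */19 -> active={job_C:*/19}
Op 2: register job_D */14 -> active={job_C:*/19, job_D:*/14}
Op 3: unregister job_D -> active={job_C:*/19}
Op 4: unregister job_C -> active={}
Op 5: register job_C */7 -> active={job_C:*/7}
Op 6: register job_B */14 -> active={job_B:*/14, job_C:*/7}
  job_B: interval 14, next fire after T=171 is 182
  job_C: interval 7, next fire after T=171 is 175
Earliest = 175, winner (lex tiebreak) = job_C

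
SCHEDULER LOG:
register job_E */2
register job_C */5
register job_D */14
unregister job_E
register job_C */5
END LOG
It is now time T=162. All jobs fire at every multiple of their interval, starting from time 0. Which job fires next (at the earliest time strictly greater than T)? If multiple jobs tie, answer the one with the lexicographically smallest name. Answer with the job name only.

Op 1: register job_E */2 -> active={job_E:*/2}
Op 2: register job_C */5 -> active={job_C:*/5, job_E:*/2}
Op 3: register job_D */14 -> active={job_C:*/5, job_D:*/14, job_E:*/2}
Op 4: unregister job_E -> active={job_C:*/5, job_D:*/14}
Op 5: register job_C */5 -> active={job_C:*/5, job_D:*/14}
  job_C: interval 5, next fire after T=162 is 165
  job_D: interval 14, next fire after T=162 is 168
Earliest = 165, winner (lex tiebreak) = job_C

Answer: job_C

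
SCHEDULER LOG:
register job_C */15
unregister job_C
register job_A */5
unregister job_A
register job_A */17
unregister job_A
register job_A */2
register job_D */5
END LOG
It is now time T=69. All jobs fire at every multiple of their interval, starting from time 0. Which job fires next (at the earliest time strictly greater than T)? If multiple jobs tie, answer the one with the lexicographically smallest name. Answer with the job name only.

Answer: job_A

Derivation:
Op 1: register job_C */15 -> active={job_C:*/15}
Op 2: unregister job_C -> active={}
Op 3: register job_A */5 -> active={job_A:*/5}
Op 4: unregister job_A -> active={}
Op 5: register job_A */17 -> active={job_A:*/17}
Op 6: unregister job_A -> active={}
Op 7: register job_A */2 -> active={job_A:*/2}
Op 8: register job_D */5 -> active={job_A:*/2, job_D:*/5}
  job_A: interval 2, next fire after T=69 is 70
  job_D: interval 5, next fire after T=69 is 70
Earliest = 70, winner (lex tiebreak) = job_A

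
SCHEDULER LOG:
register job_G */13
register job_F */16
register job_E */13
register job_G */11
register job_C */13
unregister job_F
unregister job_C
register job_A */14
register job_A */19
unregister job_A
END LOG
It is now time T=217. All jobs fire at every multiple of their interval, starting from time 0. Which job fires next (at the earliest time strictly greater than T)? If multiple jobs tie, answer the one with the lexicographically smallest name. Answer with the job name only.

Answer: job_G

Derivation:
Op 1: register job_G */13 -> active={job_G:*/13}
Op 2: register job_F */16 -> active={job_F:*/16, job_G:*/13}
Op 3: register job_E */13 -> active={job_E:*/13, job_F:*/16, job_G:*/13}
Op 4: register job_G */11 -> active={job_E:*/13, job_F:*/16, job_G:*/11}
Op 5: register job_C */13 -> active={job_C:*/13, job_E:*/13, job_F:*/16, job_G:*/11}
Op 6: unregister job_F -> active={job_C:*/13, job_E:*/13, job_G:*/11}
Op 7: unregister job_C -> active={job_E:*/13, job_G:*/11}
Op 8: register job_A */14 -> active={job_A:*/14, job_E:*/13, job_G:*/11}
Op 9: register job_A */19 -> active={job_A:*/19, job_E:*/13, job_G:*/11}
Op 10: unregister job_A -> active={job_E:*/13, job_G:*/11}
  job_E: interval 13, next fire after T=217 is 221
  job_G: interval 11, next fire after T=217 is 220
Earliest = 220, winner (lex tiebreak) = job_G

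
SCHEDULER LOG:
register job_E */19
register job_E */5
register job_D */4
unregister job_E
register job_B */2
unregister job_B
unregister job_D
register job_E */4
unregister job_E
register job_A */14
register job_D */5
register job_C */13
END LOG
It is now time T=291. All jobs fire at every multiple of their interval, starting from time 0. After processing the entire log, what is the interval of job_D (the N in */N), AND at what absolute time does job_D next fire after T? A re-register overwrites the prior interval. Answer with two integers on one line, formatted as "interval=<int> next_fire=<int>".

Op 1: register job_E */19 -> active={job_E:*/19}
Op 2: register job_E */5 -> active={job_E:*/5}
Op 3: register job_D */4 -> active={job_D:*/4, job_E:*/5}
Op 4: unregister job_E -> active={job_D:*/4}
Op 5: register job_B */2 -> active={job_B:*/2, job_D:*/4}
Op 6: unregister job_B -> active={job_D:*/4}
Op 7: unregister job_D -> active={}
Op 8: register job_E */4 -> active={job_E:*/4}
Op 9: unregister job_E -> active={}
Op 10: register job_A */14 -> active={job_A:*/14}
Op 11: register job_D */5 -> active={job_A:*/14, job_D:*/5}
Op 12: register job_C */13 -> active={job_A:*/14, job_C:*/13, job_D:*/5}
Final interval of job_D = 5
Next fire of job_D after T=291: (291//5+1)*5 = 295

Answer: interval=5 next_fire=295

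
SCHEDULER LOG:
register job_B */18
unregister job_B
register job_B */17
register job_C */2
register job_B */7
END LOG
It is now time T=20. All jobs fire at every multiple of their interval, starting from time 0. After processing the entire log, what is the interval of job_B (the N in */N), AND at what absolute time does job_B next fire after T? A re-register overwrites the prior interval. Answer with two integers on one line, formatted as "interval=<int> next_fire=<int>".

Answer: interval=7 next_fire=21

Derivation:
Op 1: register job_B */18 -> active={job_B:*/18}
Op 2: unregister job_B -> active={}
Op 3: register job_B */17 -> active={job_B:*/17}
Op 4: register job_C */2 -> active={job_B:*/17, job_C:*/2}
Op 5: register job_B */7 -> active={job_B:*/7, job_C:*/2}
Final interval of job_B = 7
Next fire of job_B after T=20: (20//7+1)*7 = 21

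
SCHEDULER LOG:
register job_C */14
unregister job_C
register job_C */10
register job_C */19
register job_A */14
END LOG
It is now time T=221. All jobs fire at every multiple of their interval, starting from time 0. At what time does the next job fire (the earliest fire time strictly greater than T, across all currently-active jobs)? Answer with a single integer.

Op 1: register job_C */14 -> active={job_C:*/14}
Op 2: unregister job_C -> active={}
Op 3: register job_C */10 -> active={job_C:*/10}
Op 4: register job_C */19 -> active={job_C:*/19}
Op 5: register job_A */14 -> active={job_A:*/14, job_C:*/19}
  job_A: interval 14, next fire after T=221 is 224
  job_C: interval 19, next fire after T=221 is 228
Earliest fire time = 224 (job job_A)

Answer: 224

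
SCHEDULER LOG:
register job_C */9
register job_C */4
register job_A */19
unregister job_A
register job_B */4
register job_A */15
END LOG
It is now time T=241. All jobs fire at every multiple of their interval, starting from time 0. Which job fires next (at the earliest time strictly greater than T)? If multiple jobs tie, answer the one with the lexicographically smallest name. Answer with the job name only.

Answer: job_B

Derivation:
Op 1: register job_C */9 -> active={job_C:*/9}
Op 2: register job_C */4 -> active={job_C:*/4}
Op 3: register job_A */19 -> active={job_A:*/19, job_C:*/4}
Op 4: unregister job_A -> active={job_C:*/4}
Op 5: register job_B */4 -> active={job_B:*/4, job_C:*/4}
Op 6: register job_A */15 -> active={job_A:*/15, job_B:*/4, job_C:*/4}
  job_A: interval 15, next fire after T=241 is 255
  job_B: interval 4, next fire after T=241 is 244
  job_C: interval 4, next fire after T=241 is 244
Earliest = 244, winner (lex tiebreak) = job_B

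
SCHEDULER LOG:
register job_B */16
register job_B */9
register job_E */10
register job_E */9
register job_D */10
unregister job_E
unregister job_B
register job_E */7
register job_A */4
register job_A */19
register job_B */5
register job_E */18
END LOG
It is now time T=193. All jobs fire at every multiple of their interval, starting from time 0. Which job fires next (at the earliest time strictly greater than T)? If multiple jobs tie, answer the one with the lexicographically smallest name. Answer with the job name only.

Op 1: register job_B */16 -> active={job_B:*/16}
Op 2: register job_B */9 -> active={job_B:*/9}
Op 3: register job_E */10 -> active={job_B:*/9, job_E:*/10}
Op 4: register job_E */9 -> active={job_B:*/9, job_E:*/9}
Op 5: register job_D */10 -> active={job_B:*/9, job_D:*/10, job_E:*/9}
Op 6: unregister job_E -> active={job_B:*/9, job_D:*/10}
Op 7: unregister job_B -> active={job_D:*/10}
Op 8: register job_E */7 -> active={job_D:*/10, job_E:*/7}
Op 9: register job_A */4 -> active={job_A:*/4, job_D:*/10, job_E:*/7}
Op 10: register job_A */19 -> active={job_A:*/19, job_D:*/10, job_E:*/7}
Op 11: register job_B */5 -> active={job_A:*/19, job_B:*/5, job_D:*/10, job_E:*/7}
Op 12: register job_E */18 -> active={job_A:*/19, job_B:*/5, job_D:*/10, job_E:*/18}
  job_A: interval 19, next fire after T=193 is 209
  job_B: interval 5, next fire after T=193 is 195
  job_D: interval 10, next fire after T=193 is 200
  job_E: interval 18, next fire after T=193 is 198
Earliest = 195, winner (lex tiebreak) = job_B

Answer: job_B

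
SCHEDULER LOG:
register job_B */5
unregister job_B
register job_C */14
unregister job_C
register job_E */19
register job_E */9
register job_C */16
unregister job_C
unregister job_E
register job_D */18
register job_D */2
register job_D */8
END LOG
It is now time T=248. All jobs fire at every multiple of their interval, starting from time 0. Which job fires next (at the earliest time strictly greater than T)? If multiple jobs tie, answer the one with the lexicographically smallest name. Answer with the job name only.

Op 1: register job_B */5 -> active={job_B:*/5}
Op 2: unregister job_B -> active={}
Op 3: register job_C */14 -> active={job_C:*/14}
Op 4: unregister job_C -> active={}
Op 5: register job_E */19 -> active={job_E:*/19}
Op 6: register job_E */9 -> active={job_E:*/9}
Op 7: register job_C */16 -> active={job_C:*/16, job_E:*/9}
Op 8: unregister job_C -> active={job_E:*/9}
Op 9: unregister job_E -> active={}
Op 10: register job_D */18 -> active={job_D:*/18}
Op 11: register job_D */2 -> active={job_D:*/2}
Op 12: register job_D */8 -> active={job_D:*/8}
  job_D: interval 8, next fire after T=248 is 256
Earliest = 256, winner (lex tiebreak) = job_D

Answer: job_D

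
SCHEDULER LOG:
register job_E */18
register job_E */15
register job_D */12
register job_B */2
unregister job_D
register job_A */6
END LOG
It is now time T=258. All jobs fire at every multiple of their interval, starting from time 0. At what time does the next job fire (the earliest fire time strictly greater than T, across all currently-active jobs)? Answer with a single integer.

Op 1: register job_E */18 -> active={job_E:*/18}
Op 2: register job_E */15 -> active={job_E:*/15}
Op 3: register job_D */12 -> active={job_D:*/12, job_E:*/15}
Op 4: register job_B */2 -> active={job_B:*/2, job_D:*/12, job_E:*/15}
Op 5: unregister job_D -> active={job_B:*/2, job_E:*/15}
Op 6: register job_A */6 -> active={job_A:*/6, job_B:*/2, job_E:*/15}
  job_A: interval 6, next fire after T=258 is 264
  job_B: interval 2, next fire after T=258 is 260
  job_E: interval 15, next fire after T=258 is 270
Earliest fire time = 260 (job job_B)

Answer: 260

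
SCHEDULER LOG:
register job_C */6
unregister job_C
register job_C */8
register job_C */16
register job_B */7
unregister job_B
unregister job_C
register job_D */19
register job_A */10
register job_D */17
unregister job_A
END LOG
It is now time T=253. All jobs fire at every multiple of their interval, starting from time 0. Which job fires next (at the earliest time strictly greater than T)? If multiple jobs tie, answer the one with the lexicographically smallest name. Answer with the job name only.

Op 1: register job_C */6 -> active={job_C:*/6}
Op 2: unregister job_C -> active={}
Op 3: register job_C */8 -> active={job_C:*/8}
Op 4: register job_C */16 -> active={job_C:*/16}
Op 5: register job_B */7 -> active={job_B:*/7, job_C:*/16}
Op 6: unregister job_B -> active={job_C:*/16}
Op 7: unregister job_C -> active={}
Op 8: register job_D */19 -> active={job_D:*/19}
Op 9: register job_A */10 -> active={job_A:*/10, job_D:*/19}
Op 10: register job_D */17 -> active={job_A:*/10, job_D:*/17}
Op 11: unregister job_A -> active={job_D:*/17}
  job_D: interval 17, next fire after T=253 is 255
Earliest = 255, winner (lex tiebreak) = job_D

Answer: job_D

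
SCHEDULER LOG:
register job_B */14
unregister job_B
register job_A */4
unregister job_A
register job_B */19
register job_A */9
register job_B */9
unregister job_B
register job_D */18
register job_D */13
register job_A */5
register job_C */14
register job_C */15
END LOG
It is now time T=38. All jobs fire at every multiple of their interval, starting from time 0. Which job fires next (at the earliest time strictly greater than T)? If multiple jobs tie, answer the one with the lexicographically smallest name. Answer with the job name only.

Op 1: register job_B */14 -> active={job_B:*/14}
Op 2: unregister job_B -> active={}
Op 3: register job_A */4 -> active={job_A:*/4}
Op 4: unregister job_A -> active={}
Op 5: register job_B */19 -> active={job_B:*/19}
Op 6: register job_A */9 -> active={job_A:*/9, job_B:*/19}
Op 7: register job_B */9 -> active={job_A:*/9, job_B:*/9}
Op 8: unregister job_B -> active={job_A:*/9}
Op 9: register job_D */18 -> active={job_A:*/9, job_D:*/18}
Op 10: register job_D */13 -> active={job_A:*/9, job_D:*/13}
Op 11: register job_A */5 -> active={job_A:*/5, job_D:*/13}
Op 12: register job_C */14 -> active={job_A:*/5, job_C:*/14, job_D:*/13}
Op 13: register job_C */15 -> active={job_A:*/5, job_C:*/15, job_D:*/13}
  job_A: interval 5, next fire after T=38 is 40
  job_C: interval 15, next fire after T=38 is 45
  job_D: interval 13, next fire after T=38 is 39
Earliest = 39, winner (lex tiebreak) = job_D

Answer: job_D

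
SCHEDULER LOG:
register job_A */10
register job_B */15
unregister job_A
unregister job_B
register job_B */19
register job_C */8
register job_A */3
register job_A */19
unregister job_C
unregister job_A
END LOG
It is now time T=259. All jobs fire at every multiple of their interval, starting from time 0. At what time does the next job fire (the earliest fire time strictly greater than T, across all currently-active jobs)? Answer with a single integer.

Answer: 266

Derivation:
Op 1: register job_A */10 -> active={job_A:*/10}
Op 2: register job_B */15 -> active={job_A:*/10, job_B:*/15}
Op 3: unregister job_A -> active={job_B:*/15}
Op 4: unregister job_B -> active={}
Op 5: register job_B */19 -> active={job_B:*/19}
Op 6: register job_C */8 -> active={job_B:*/19, job_C:*/8}
Op 7: register job_A */3 -> active={job_A:*/3, job_B:*/19, job_C:*/8}
Op 8: register job_A */19 -> active={job_A:*/19, job_B:*/19, job_C:*/8}
Op 9: unregister job_C -> active={job_A:*/19, job_B:*/19}
Op 10: unregister job_A -> active={job_B:*/19}
  job_B: interval 19, next fire after T=259 is 266
Earliest fire time = 266 (job job_B)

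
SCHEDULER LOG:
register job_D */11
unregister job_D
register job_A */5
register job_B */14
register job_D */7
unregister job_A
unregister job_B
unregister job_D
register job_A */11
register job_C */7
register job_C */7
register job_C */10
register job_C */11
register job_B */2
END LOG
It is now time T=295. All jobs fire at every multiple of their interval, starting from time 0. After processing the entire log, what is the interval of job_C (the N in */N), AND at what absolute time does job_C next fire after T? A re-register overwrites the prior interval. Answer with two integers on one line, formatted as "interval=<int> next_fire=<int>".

Answer: interval=11 next_fire=297

Derivation:
Op 1: register job_D */11 -> active={job_D:*/11}
Op 2: unregister job_D -> active={}
Op 3: register job_A */5 -> active={job_A:*/5}
Op 4: register job_B */14 -> active={job_A:*/5, job_B:*/14}
Op 5: register job_D */7 -> active={job_A:*/5, job_B:*/14, job_D:*/7}
Op 6: unregister job_A -> active={job_B:*/14, job_D:*/7}
Op 7: unregister job_B -> active={job_D:*/7}
Op 8: unregister job_D -> active={}
Op 9: register job_A */11 -> active={job_A:*/11}
Op 10: register job_C */7 -> active={job_A:*/11, job_C:*/7}
Op 11: register job_C */7 -> active={job_A:*/11, job_C:*/7}
Op 12: register job_C */10 -> active={job_A:*/11, job_C:*/10}
Op 13: register job_C */11 -> active={job_A:*/11, job_C:*/11}
Op 14: register job_B */2 -> active={job_A:*/11, job_B:*/2, job_C:*/11}
Final interval of job_C = 11
Next fire of job_C after T=295: (295//11+1)*11 = 297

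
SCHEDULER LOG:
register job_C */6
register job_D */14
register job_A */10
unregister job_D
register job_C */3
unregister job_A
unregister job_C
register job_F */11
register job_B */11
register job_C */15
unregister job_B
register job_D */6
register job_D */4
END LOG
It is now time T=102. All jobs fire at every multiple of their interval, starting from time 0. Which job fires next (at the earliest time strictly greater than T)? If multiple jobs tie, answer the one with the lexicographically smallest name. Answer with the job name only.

Op 1: register job_C */6 -> active={job_C:*/6}
Op 2: register job_D */14 -> active={job_C:*/6, job_D:*/14}
Op 3: register job_A */10 -> active={job_A:*/10, job_C:*/6, job_D:*/14}
Op 4: unregister job_D -> active={job_A:*/10, job_C:*/6}
Op 5: register job_C */3 -> active={job_A:*/10, job_C:*/3}
Op 6: unregister job_A -> active={job_C:*/3}
Op 7: unregister job_C -> active={}
Op 8: register job_F */11 -> active={job_F:*/11}
Op 9: register job_B */11 -> active={job_B:*/11, job_F:*/11}
Op 10: register job_C */15 -> active={job_B:*/11, job_C:*/15, job_F:*/11}
Op 11: unregister job_B -> active={job_C:*/15, job_F:*/11}
Op 12: register job_D */6 -> active={job_C:*/15, job_D:*/6, job_F:*/11}
Op 13: register job_D */4 -> active={job_C:*/15, job_D:*/4, job_F:*/11}
  job_C: interval 15, next fire after T=102 is 105
  job_D: interval 4, next fire after T=102 is 104
  job_F: interval 11, next fire after T=102 is 110
Earliest = 104, winner (lex tiebreak) = job_D

Answer: job_D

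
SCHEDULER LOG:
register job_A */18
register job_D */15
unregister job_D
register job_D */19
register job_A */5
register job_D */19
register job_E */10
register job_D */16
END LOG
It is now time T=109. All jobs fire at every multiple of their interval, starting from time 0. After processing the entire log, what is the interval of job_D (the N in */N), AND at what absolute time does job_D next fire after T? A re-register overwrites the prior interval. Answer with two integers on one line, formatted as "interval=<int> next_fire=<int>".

Op 1: register job_A */18 -> active={job_A:*/18}
Op 2: register job_D */15 -> active={job_A:*/18, job_D:*/15}
Op 3: unregister job_D -> active={job_A:*/18}
Op 4: register job_D */19 -> active={job_A:*/18, job_D:*/19}
Op 5: register job_A */5 -> active={job_A:*/5, job_D:*/19}
Op 6: register job_D */19 -> active={job_A:*/5, job_D:*/19}
Op 7: register job_E */10 -> active={job_A:*/5, job_D:*/19, job_E:*/10}
Op 8: register job_D */16 -> active={job_A:*/5, job_D:*/16, job_E:*/10}
Final interval of job_D = 16
Next fire of job_D after T=109: (109//16+1)*16 = 112

Answer: interval=16 next_fire=112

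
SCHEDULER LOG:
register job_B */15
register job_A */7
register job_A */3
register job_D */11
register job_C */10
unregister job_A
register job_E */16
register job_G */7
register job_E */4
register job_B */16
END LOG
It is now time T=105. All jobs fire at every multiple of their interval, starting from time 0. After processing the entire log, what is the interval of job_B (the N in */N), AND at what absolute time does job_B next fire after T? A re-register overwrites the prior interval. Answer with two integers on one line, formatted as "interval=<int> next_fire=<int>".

Answer: interval=16 next_fire=112

Derivation:
Op 1: register job_B */15 -> active={job_B:*/15}
Op 2: register job_A */7 -> active={job_A:*/7, job_B:*/15}
Op 3: register job_A */3 -> active={job_A:*/3, job_B:*/15}
Op 4: register job_D */11 -> active={job_A:*/3, job_B:*/15, job_D:*/11}
Op 5: register job_C */10 -> active={job_A:*/3, job_B:*/15, job_C:*/10, job_D:*/11}
Op 6: unregister job_A -> active={job_B:*/15, job_C:*/10, job_D:*/11}
Op 7: register job_E */16 -> active={job_B:*/15, job_C:*/10, job_D:*/11, job_E:*/16}
Op 8: register job_G */7 -> active={job_B:*/15, job_C:*/10, job_D:*/11, job_E:*/16, job_G:*/7}
Op 9: register job_E */4 -> active={job_B:*/15, job_C:*/10, job_D:*/11, job_E:*/4, job_G:*/7}
Op 10: register job_B */16 -> active={job_B:*/16, job_C:*/10, job_D:*/11, job_E:*/4, job_G:*/7}
Final interval of job_B = 16
Next fire of job_B after T=105: (105//16+1)*16 = 112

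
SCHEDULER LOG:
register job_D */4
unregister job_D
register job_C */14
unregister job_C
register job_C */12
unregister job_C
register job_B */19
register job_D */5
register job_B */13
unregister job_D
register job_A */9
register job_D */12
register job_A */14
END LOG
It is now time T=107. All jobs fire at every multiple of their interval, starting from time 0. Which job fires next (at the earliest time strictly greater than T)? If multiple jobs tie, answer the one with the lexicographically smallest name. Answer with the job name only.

Op 1: register job_D */4 -> active={job_D:*/4}
Op 2: unregister job_D -> active={}
Op 3: register job_C */14 -> active={job_C:*/14}
Op 4: unregister job_C -> active={}
Op 5: register job_C */12 -> active={job_C:*/12}
Op 6: unregister job_C -> active={}
Op 7: register job_B */19 -> active={job_B:*/19}
Op 8: register job_D */5 -> active={job_B:*/19, job_D:*/5}
Op 9: register job_B */13 -> active={job_B:*/13, job_D:*/5}
Op 10: unregister job_D -> active={job_B:*/13}
Op 11: register job_A */9 -> active={job_A:*/9, job_B:*/13}
Op 12: register job_D */12 -> active={job_A:*/9, job_B:*/13, job_D:*/12}
Op 13: register job_A */14 -> active={job_A:*/14, job_B:*/13, job_D:*/12}
  job_A: interval 14, next fire after T=107 is 112
  job_B: interval 13, next fire after T=107 is 117
  job_D: interval 12, next fire after T=107 is 108
Earliest = 108, winner (lex tiebreak) = job_D

Answer: job_D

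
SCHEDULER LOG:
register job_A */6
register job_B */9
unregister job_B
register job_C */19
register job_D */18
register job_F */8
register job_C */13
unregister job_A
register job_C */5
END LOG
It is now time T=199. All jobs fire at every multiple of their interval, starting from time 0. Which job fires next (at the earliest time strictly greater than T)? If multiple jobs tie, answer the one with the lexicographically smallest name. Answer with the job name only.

Answer: job_C

Derivation:
Op 1: register job_A */6 -> active={job_A:*/6}
Op 2: register job_B */9 -> active={job_A:*/6, job_B:*/9}
Op 3: unregister job_B -> active={job_A:*/6}
Op 4: register job_C */19 -> active={job_A:*/6, job_C:*/19}
Op 5: register job_D */18 -> active={job_A:*/6, job_C:*/19, job_D:*/18}
Op 6: register job_F */8 -> active={job_A:*/6, job_C:*/19, job_D:*/18, job_F:*/8}
Op 7: register job_C */13 -> active={job_A:*/6, job_C:*/13, job_D:*/18, job_F:*/8}
Op 8: unregister job_A -> active={job_C:*/13, job_D:*/18, job_F:*/8}
Op 9: register job_C */5 -> active={job_C:*/5, job_D:*/18, job_F:*/8}
  job_C: interval 5, next fire after T=199 is 200
  job_D: interval 18, next fire after T=199 is 216
  job_F: interval 8, next fire after T=199 is 200
Earliest = 200, winner (lex tiebreak) = job_C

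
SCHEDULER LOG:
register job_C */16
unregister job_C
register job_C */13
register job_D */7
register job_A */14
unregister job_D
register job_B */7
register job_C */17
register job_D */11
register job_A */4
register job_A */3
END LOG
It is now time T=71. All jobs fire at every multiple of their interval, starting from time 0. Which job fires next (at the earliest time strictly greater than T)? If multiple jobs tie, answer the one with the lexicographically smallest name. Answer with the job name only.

Answer: job_A

Derivation:
Op 1: register job_C */16 -> active={job_C:*/16}
Op 2: unregister job_C -> active={}
Op 3: register job_C */13 -> active={job_C:*/13}
Op 4: register job_D */7 -> active={job_C:*/13, job_D:*/7}
Op 5: register job_A */14 -> active={job_A:*/14, job_C:*/13, job_D:*/7}
Op 6: unregister job_D -> active={job_A:*/14, job_C:*/13}
Op 7: register job_B */7 -> active={job_A:*/14, job_B:*/7, job_C:*/13}
Op 8: register job_C */17 -> active={job_A:*/14, job_B:*/7, job_C:*/17}
Op 9: register job_D */11 -> active={job_A:*/14, job_B:*/7, job_C:*/17, job_D:*/11}
Op 10: register job_A */4 -> active={job_A:*/4, job_B:*/7, job_C:*/17, job_D:*/11}
Op 11: register job_A */3 -> active={job_A:*/3, job_B:*/7, job_C:*/17, job_D:*/11}
  job_A: interval 3, next fire after T=71 is 72
  job_B: interval 7, next fire after T=71 is 77
  job_C: interval 17, next fire after T=71 is 85
  job_D: interval 11, next fire after T=71 is 77
Earliest = 72, winner (lex tiebreak) = job_A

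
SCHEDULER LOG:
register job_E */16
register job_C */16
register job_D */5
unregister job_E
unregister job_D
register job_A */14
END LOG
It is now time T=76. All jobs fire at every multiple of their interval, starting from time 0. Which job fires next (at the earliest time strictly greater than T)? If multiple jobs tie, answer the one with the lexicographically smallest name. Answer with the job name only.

Op 1: register job_E */16 -> active={job_E:*/16}
Op 2: register job_C */16 -> active={job_C:*/16, job_E:*/16}
Op 3: register job_D */5 -> active={job_C:*/16, job_D:*/5, job_E:*/16}
Op 4: unregister job_E -> active={job_C:*/16, job_D:*/5}
Op 5: unregister job_D -> active={job_C:*/16}
Op 6: register job_A */14 -> active={job_A:*/14, job_C:*/16}
  job_A: interval 14, next fire after T=76 is 84
  job_C: interval 16, next fire after T=76 is 80
Earliest = 80, winner (lex tiebreak) = job_C

Answer: job_C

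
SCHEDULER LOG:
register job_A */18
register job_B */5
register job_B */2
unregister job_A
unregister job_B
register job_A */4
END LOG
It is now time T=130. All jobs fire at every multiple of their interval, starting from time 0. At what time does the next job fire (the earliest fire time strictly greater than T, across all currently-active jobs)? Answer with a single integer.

Answer: 132

Derivation:
Op 1: register job_A */18 -> active={job_A:*/18}
Op 2: register job_B */5 -> active={job_A:*/18, job_B:*/5}
Op 3: register job_B */2 -> active={job_A:*/18, job_B:*/2}
Op 4: unregister job_A -> active={job_B:*/2}
Op 5: unregister job_B -> active={}
Op 6: register job_A */4 -> active={job_A:*/4}
  job_A: interval 4, next fire after T=130 is 132
Earliest fire time = 132 (job job_A)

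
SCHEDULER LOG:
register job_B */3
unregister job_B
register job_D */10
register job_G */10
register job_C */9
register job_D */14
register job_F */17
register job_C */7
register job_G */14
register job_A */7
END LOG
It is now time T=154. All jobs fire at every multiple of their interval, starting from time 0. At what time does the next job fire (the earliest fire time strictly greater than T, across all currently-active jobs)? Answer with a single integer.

Answer: 161

Derivation:
Op 1: register job_B */3 -> active={job_B:*/3}
Op 2: unregister job_B -> active={}
Op 3: register job_D */10 -> active={job_D:*/10}
Op 4: register job_G */10 -> active={job_D:*/10, job_G:*/10}
Op 5: register job_C */9 -> active={job_C:*/9, job_D:*/10, job_G:*/10}
Op 6: register job_D */14 -> active={job_C:*/9, job_D:*/14, job_G:*/10}
Op 7: register job_F */17 -> active={job_C:*/9, job_D:*/14, job_F:*/17, job_G:*/10}
Op 8: register job_C */7 -> active={job_C:*/7, job_D:*/14, job_F:*/17, job_G:*/10}
Op 9: register job_G */14 -> active={job_C:*/7, job_D:*/14, job_F:*/17, job_G:*/14}
Op 10: register job_A */7 -> active={job_A:*/7, job_C:*/7, job_D:*/14, job_F:*/17, job_G:*/14}
  job_A: interval 7, next fire after T=154 is 161
  job_C: interval 7, next fire after T=154 is 161
  job_D: interval 14, next fire after T=154 is 168
  job_F: interval 17, next fire after T=154 is 170
  job_G: interval 14, next fire after T=154 is 168
Earliest fire time = 161 (job job_A)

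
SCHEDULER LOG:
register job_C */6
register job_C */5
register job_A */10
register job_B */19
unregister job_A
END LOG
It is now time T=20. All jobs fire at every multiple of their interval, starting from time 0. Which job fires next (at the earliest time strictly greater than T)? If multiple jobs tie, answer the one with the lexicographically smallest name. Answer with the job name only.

Answer: job_C

Derivation:
Op 1: register job_C */6 -> active={job_C:*/6}
Op 2: register job_C */5 -> active={job_C:*/5}
Op 3: register job_A */10 -> active={job_A:*/10, job_C:*/5}
Op 4: register job_B */19 -> active={job_A:*/10, job_B:*/19, job_C:*/5}
Op 5: unregister job_A -> active={job_B:*/19, job_C:*/5}
  job_B: interval 19, next fire after T=20 is 38
  job_C: interval 5, next fire after T=20 is 25
Earliest = 25, winner (lex tiebreak) = job_C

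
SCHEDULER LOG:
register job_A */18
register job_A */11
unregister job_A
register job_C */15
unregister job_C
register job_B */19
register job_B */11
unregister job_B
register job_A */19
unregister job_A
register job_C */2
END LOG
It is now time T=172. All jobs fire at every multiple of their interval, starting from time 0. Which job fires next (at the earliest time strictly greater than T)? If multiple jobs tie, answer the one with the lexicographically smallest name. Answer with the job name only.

Op 1: register job_A */18 -> active={job_A:*/18}
Op 2: register job_A */11 -> active={job_A:*/11}
Op 3: unregister job_A -> active={}
Op 4: register job_C */15 -> active={job_C:*/15}
Op 5: unregister job_C -> active={}
Op 6: register job_B */19 -> active={job_B:*/19}
Op 7: register job_B */11 -> active={job_B:*/11}
Op 8: unregister job_B -> active={}
Op 9: register job_A */19 -> active={job_A:*/19}
Op 10: unregister job_A -> active={}
Op 11: register job_C */2 -> active={job_C:*/2}
  job_C: interval 2, next fire after T=172 is 174
Earliest = 174, winner (lex tiebreak) = job_C

Answer: job_C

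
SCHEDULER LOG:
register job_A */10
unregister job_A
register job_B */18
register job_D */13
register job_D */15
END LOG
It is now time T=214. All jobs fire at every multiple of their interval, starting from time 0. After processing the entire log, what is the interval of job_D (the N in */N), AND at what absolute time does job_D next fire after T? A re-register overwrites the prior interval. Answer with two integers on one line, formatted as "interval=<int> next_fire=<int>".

Op 1: register job_A */10 -> active={job_A:*/10}
Op 2: unregister job_A -> active={}
Op 3: register job_B */18 -> active={job_B:*/18}
Op 4: register job_D */13 -> active={job_B:*/18, job_D:*/13}
Op 5: register job_D */15 -> active={job_B:*/18, job_D:*/15}
Final interval of job_D = 15
Next fire of job_D after T=214: (214//15+1)*15 = 225

Answer: interval=15 next_fire=225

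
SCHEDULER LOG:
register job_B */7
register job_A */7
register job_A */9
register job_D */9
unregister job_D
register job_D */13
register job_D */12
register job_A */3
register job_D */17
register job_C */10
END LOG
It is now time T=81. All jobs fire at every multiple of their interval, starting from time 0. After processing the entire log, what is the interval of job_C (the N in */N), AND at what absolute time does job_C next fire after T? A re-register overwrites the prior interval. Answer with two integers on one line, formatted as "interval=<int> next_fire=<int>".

Answer: interval=10 next_fire=90

Derivation:
Op 1: register job_B */7 -> active={job_B:*/7}
Op 2: register job_A */7 -> active={job_A:*/7, job_B:*/7}
Op 3: register job_A */9 -> active={job_A:*/9, job_B:*/7}
Op 4: register job_D */9 -> active={job_A:*/9, job_B:*/7, job_D:*/9}
Op 5: unregister job_D -> active={job_A:*/9, job_B:*/7}
Op 6: register job_D */13 -> active={job_A:*/9, job_B:*/7, job_D:*/13}
Op 7: register job_D */12 -> active={job_A:*/9, job_B:*/7, job_D:*/12}
Op 8: register job_A */3 -> active={job_A:*/3, job_B:*/7, job_D:*/12}
Op 9: register job_D */17 -> active={job_A:*/3, job_B:*/7, job_D:*/17}
Op 10: register job_C */10 -> active={job_A:*/3, job_B:*/7, job_C:*/10, job_D:*/17}
Final interval of job_C = 10
Next fire of job_C after T=81: (81//10+1)*10 = 90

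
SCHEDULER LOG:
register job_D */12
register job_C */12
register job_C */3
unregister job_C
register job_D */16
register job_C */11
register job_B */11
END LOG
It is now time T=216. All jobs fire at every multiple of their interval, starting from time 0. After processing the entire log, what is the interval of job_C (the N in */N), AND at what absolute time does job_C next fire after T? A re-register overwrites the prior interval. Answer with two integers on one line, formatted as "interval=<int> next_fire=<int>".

Answer: interval=11 next_fire=220

Derivation:
Op 1: register job_D */12 -> active={job_D:*/12}
Op 2: register job_C */12 -> active={job_C:*/12, job_D:*/12}
Op 3: register job_C */3 -> active={job_C:*/3, job_D:*/12}
Op 4: unregister job_C -> active={job_D:*/12}
Op 5: register job_D */16 -> active={job_D:*/16}
Op 6: register job_C */11 -> active={job_C:*/11, job_D:*/16}
Op 7: register job_B */11 -> active={job_B:*/11, job_C:*/11, job_D:*/16}
Final interval of job_C = 11
Next fire of job_C after T=216: (216//11+1)*11 = 220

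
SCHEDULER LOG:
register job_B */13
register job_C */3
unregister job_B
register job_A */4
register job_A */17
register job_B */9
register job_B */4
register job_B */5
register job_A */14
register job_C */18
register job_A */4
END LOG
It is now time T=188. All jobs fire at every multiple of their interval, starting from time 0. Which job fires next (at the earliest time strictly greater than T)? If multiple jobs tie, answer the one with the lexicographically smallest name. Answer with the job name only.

Op 1: register job_B */13 -> active={job_B:*/13}
Op 2: register job_C */3 -> active={job_B:*/13, job_C:*/3}
Op 3: unregister job_B -> active={job_C:*/3}
Op 4: register job_A */4 -> active={job_A:*/4, job_C:*/3}
Op 5: register job_A */17 -> active={job_A:*/17, job_C:*/3}
Op 6: register job_B */9 -> active={job_A:*/17, job_B:*/9, job_C:*/3}
Op 7: register job_B */4 -> active={job_A:*/17, job_B:*/4, job_C:*/3}
Op 8: register job_B */5 -> active={job_A:*/17, job_B:*/5, job_C:*/3}
Op 9: register job_A */14 -> active={job_A:*/14, job_B:*/5, job_C:*/3}
Op 10: register job_C */18 -> active={job_A:*/14, job_B:*/5, job_C:*/18}
Op 11: register job_A */4 -> active={job_A:*/4, job_B:*/5, job_C:*/18}
  job_A: interval 4, next fire after T=188 is 192
  job_B: interval 5, next fire after T=188 is 190
  job_C: interval 18, next fire after T=188 is 198
Earliest = 190, winner (lex tiebreak) = job_B

Answer: job_B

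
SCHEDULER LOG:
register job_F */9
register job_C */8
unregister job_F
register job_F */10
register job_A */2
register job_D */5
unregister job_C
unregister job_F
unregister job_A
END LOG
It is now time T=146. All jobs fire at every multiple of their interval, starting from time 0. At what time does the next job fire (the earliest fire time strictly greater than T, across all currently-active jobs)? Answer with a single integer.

Op 1: register job_F */9 -> active={job_F:*/9}
Op 2: register job_C */8 -> active={job_C:*/8, job_F:*/9}
Op 3: unregister job_F -> active={job_C:*/8}
Op 4: register job_F */10 -> active={job_C:*/8, job_F:*/10}
Op 5: register job_A */2 -> active={job_A:*/2, job_C:*/8, job_F:*/10}
Op 6: register job_D */5 -> active={job_A:*/2, job_C:*/8, job_D:*/5, job_F:*/10}
Op 7: unregister job_C -> active={job_A:*/2, job_D:*/5, job_F:*/10}
Op 8: unregister job_F -> active={job_A:*/2, job_D:*/5}
Op 9: unregister job_A -> active={job_D:*/5}
  job_D: interval 5, next fire after T=146 is 150
Earliest fire time = 150 (job job_D)

Answer: 150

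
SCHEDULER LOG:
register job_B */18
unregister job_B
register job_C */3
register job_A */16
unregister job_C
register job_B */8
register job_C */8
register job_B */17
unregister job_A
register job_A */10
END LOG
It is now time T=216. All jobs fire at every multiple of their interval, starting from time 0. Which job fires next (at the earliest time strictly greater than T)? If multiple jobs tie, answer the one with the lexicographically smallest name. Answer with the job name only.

Op 1: register job_B */18 -> active={job_B:*/18}
Op 2: unregister job_B -> active={}
Op 3: register job_C */3 -> active={job_C:*/3}
Op 4: register job_A */16 -> active={job_A:*/16, job_C:*/3}
Op 5: unregister job_C -> active={job_A:*/16}
Op 6: register job_B */8 -> active={job_A:*/16, job_B:*/8}
Op 7: register job_C */8 -> active={job_A:*/16, job_B:*/8, job_C:*/8}
Op 8: register job_B */17 -> active={job_A:*/16, job_B:*/17, job_C:*/8}
Op 9: unregister job_A -> active={job_B:*/17, job_C:*/8}
Op 10: register job_A */10 -> active={job_A:*/10, job_B:*/17, job_C:*/8}
  job_A: interval 10, next fire after T=216 is 220
  job_B: interval 17, next fire after T=216 is 221
  job_C: interval 8, next fire after T=216 is 224
Earliest = 220, winner (lex tiebreak) = job_A

Answer: job_A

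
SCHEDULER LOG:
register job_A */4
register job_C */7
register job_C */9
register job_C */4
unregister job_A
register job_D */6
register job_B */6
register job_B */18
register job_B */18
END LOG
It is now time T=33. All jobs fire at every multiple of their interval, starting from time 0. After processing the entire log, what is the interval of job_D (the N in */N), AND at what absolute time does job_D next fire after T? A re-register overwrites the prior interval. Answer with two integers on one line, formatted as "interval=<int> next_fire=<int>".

Answer: interval=6 next_fire=36

Derivation:
Op 1: register job_A */4 -> active={job_A:*/4}
Op 2: register job_C */7 -> active={job_A:*/4, job_C:*/7}
Op 3: register job_C */9 -> active={job_A:*/4, job_C:*/9}
Op 4: register job_C */4 -> active={job_A:*/4, job_C:*/4}
Op 5: unregister job_A -> active={job_C:*/4}
Op 6: register job_D */6 -> active={job_C:*/4, job_D:*/6}
Op 7: register job_B */6 -> active={job_B:*/6, job_C:*/4, job_D:*/6}
Op 8: register job_B */18 -> active={job_B:*/18, job_C:*/4, job_D:*/6}
Op 9: register job_B */18 -> active={job_B:*/18, job_C:*/4, job_D:*/6}
Final interval of job_D = 6
Next fire of job_D after T=33: (33//6+1)*6 = 36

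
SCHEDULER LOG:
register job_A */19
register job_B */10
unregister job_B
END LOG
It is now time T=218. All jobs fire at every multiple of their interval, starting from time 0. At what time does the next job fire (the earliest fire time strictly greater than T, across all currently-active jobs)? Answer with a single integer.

Op 1: register job_A */19 -> active={job_A:*/19}
Op 2: register job_B */10 -> active={job_A:*/19, job_B:*/10}
Op 3: unregister job_B -> active={job_A:*/19}
  job_A: interval 19, next fire after T=218 is 228
Earliest fire time = 228 (job job_A)

Answer: 228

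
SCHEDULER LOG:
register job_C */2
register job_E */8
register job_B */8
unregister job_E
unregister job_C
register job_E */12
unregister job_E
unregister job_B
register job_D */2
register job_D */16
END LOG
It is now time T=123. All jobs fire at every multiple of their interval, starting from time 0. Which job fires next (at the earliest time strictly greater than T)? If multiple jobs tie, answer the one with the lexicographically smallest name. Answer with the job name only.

Answer: job_D

Derivation:
Op 1: register job_C */2 -> active={job_C:*/2}
Op 2: register job_E */8 -> active={job_C:*/2, job_E:*/8}
Op 3: register job_B */8 -> active={job_B:*/8, job_C:*/2, job_E:*/8}
Op 4: unregister job_E -> active={job_B:*/8, job_C:*/2}
Op 5: unregister job_C -> active={job_B:*/8}
Op 6: register job_E */12 -> active={job_B:*/8, job_E:*/12}
Op 7: unregister job_E -> active={job_B:*/8}
Op 8: unregister job_B -> active={}
Op 9: register job_D */2 -> active={job_D:*/2}
Op 10: register job_D */16 -> active={job_D:*/16}
  job_D: interval 16, next fire after T=123 is 128
Earliest = 128, winner (lex tiebreak) = job_D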